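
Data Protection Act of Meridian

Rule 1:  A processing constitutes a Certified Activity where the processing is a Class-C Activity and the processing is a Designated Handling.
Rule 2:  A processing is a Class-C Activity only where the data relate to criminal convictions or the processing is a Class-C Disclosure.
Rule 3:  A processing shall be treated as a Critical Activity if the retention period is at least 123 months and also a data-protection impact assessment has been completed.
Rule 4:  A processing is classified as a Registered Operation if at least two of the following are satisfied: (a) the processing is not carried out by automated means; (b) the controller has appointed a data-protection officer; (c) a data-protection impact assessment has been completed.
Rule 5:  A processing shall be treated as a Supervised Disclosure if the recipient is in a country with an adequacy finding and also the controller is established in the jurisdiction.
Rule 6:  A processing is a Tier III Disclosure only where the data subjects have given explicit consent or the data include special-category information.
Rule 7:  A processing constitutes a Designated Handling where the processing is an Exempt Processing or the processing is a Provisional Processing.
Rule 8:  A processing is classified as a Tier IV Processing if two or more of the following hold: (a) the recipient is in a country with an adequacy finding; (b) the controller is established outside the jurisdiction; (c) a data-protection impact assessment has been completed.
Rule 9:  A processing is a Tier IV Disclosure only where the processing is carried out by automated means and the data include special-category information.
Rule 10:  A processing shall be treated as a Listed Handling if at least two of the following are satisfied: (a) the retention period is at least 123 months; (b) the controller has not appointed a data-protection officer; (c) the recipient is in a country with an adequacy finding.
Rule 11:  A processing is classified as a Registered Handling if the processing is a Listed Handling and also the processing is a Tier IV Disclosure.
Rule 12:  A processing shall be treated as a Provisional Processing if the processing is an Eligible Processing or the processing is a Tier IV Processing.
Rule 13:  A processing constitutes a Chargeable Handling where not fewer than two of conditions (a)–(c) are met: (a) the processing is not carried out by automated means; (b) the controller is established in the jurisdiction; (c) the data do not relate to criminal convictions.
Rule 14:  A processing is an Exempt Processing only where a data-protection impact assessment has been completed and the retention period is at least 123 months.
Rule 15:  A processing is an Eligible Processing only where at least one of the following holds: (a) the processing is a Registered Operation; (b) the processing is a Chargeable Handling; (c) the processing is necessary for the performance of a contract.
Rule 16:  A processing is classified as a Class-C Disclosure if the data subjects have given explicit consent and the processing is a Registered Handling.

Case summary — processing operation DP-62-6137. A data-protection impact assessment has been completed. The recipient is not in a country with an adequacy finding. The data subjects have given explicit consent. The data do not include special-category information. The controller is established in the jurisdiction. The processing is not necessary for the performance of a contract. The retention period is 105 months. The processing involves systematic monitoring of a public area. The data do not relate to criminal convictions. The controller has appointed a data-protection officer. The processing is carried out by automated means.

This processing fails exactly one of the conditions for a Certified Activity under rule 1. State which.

Class-C Activity

Under rule 10: retention period: 105 months ≥ 123 months? no; the controller has not appointed a data-protection officer? no; the recipient is in a country with an adequacy finding? no — 0 of 3 hold (need ≥2) → not satisfied.
Under rule 9: the processing is carried out by automated means? yes; and the data include special-category information? no. So the processing is not a Tier IV Disclosure.
Under rule 11: Listed Handling (rule 10)? no; and Tier IV Disclosure (rule 9)? no. So the processing is not a Registered Handling.
Under rule 16: the data subjects have given explicit consent? yes; and Registered Handling (rule 11)? no. So the processing is not a Class-C Disclosure.
Under rule 2: the data relate to criminal convictions? no; or Class-C Disclosure (rule 16)? no. So the processing is not a Class-C Activity.
Under rule 14: a data-protection impact assessment has been completed? yes; and retention period: 105 months ≥ 123 months? no. So the processing is not an Exempt Processing.
Under rule 4: the processing is not carried out by automated means? no; the controller has appointed a data-protection officer? yes; a data-protection impact assessment has been completed? yes — 2 of 3 hold (need ≥2) → satisfied.
Under rule 13: the processing is not carried out by automated means? no; the controller is established in the jurisdiction? yes; the data do not relate to criminal convictions? yes — 2 of 3 hold (need ≥2) → satisfied.
Under rule 15: Registered Operation (rule 4)? yes; or Chargeable Handling (rule 13)? yes; or the processing is necessary for the performance of a contract? no. So the processing is an Eligible Processing.
Under rule 8: the recipient is in a country with an adequacy finding? no; the controller is established outside the jurisdiction? no; a data-protection impact assessment has been completed? yes — 1 of 3 hold (need ≥2) → not satisfied.
Under rule 12: Eligible Processing (rule 15)? yes; or Tier IV Processing (rule 8)? no. So the processing is a Provisional Processing.
Under rule 7: Exempt Processing (rule 14)? no; or Provisional Processing (rule 12)? yes. So the processing is a Designated Handling.
Under rule 1: Class-C Activity (rule 2)? no; and Designated Handling (rule 7)? yes. So the processing is not a Certified Activity.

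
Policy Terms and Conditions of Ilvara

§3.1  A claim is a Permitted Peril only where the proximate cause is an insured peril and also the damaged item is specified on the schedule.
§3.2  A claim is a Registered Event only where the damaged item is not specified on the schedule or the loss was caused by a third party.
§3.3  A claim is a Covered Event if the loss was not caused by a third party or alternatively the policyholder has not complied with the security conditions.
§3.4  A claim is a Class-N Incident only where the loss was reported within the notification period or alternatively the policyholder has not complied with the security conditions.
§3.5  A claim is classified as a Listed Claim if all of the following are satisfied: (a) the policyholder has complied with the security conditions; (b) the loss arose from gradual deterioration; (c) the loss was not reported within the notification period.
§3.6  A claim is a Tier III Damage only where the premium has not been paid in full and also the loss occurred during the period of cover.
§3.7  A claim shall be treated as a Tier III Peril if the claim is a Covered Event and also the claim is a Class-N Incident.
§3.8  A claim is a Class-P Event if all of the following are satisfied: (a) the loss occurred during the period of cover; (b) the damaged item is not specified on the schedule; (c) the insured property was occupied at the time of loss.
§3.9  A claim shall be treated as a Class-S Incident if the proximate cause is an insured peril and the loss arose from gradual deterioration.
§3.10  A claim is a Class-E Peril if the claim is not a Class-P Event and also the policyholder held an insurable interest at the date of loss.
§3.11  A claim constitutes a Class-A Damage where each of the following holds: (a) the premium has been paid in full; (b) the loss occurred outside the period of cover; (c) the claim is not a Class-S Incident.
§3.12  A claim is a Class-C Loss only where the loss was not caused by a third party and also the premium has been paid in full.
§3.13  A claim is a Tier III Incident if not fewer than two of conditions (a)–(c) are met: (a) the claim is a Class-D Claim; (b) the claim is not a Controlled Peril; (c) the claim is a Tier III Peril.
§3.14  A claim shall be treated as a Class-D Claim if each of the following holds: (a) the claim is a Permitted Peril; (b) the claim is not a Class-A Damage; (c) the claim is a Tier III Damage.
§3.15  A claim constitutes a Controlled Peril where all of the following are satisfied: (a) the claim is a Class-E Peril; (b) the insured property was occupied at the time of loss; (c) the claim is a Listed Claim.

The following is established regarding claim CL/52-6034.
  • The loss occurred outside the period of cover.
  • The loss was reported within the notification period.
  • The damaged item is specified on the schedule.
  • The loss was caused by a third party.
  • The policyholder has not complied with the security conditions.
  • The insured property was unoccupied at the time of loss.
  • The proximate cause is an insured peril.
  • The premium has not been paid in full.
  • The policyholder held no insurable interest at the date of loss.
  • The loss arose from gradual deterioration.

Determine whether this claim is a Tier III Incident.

§3.1 — Permitted Peril: [the proximate cause is an insured peril? yes] AND [the damaged item is specified on the schedule? yes] → satisfied.
§3.9 — Class-S Incident: [the proximate cause is an insured peril? yes] AND [the loss arose from gradual deterioration? yes] → satisfied.
§3.11 — Class-A Damage: [the premium has been paid in full? no] AND [the loss occurred outside the period of cover? yes] AND [not a Class-S Incident (§3.9)? no] → not satisfied.
§3.6 — Tier III Damage: [the premium has not been paid in full? yes] AND [the loss occurred during the period of cover? no] → not satisfied.
§3.14 — Class-D Claim: [Permitted Peril (§3.1)? yes] AND [not a Class-A Damage (§3.11)? yes] AND [Tier III Damage (§3.6)? no] → not satisfied.
§3.8 — Class-P Event: [the loss occurred during the period of cover? no] AND [the damaged item is not specified on the schedule? no] AND [the insured property was occupied at the time of loss? no] → not satisfied.
§3.10 — Class-E Peril: [not a Class-P Event (§3.8)? yes] AND [the policyholder held an insurable interest at the date of loss? no] → not satisfied.
§3.5 — Listed Claim: [the policyholder has complied with the security conditions? no] AND [the loss arose from gradual deterioration? yes] AND [the loss was not reported within the notification period? no] → not satisfied.
§3.15 — Controlled Peril: [Class-E Peril (§3.10)? no] AND [the insured property was occupied at the time of loss? no] AND [Listed Claim (§3.5)? no] → not satisfied.
§3.3 — Covered Event: [the loss was not caused by a third party? no] OR [the policyholder has not complied with the security conditions? yes] → satisfied.
§3.4 — Class-N Incident: [the loss was reported within the notification period? yes] OR [the policyholder has not complied with the security conditions? yes] → satisfied.
§3.7 — Tier III Peril: [Covered Event (§3.3)? yes] AND [Class-N Incident (§3.4)? yes] → satisfied.
§3.13 — Tier III Incident: Class-D Claim (§3.14)? no; not a Controlled Peril (§3.15)? yes; Tier III Peril (§3.7)? yes — 2 of 3 hold (need ≥2) → satisfied.

Yes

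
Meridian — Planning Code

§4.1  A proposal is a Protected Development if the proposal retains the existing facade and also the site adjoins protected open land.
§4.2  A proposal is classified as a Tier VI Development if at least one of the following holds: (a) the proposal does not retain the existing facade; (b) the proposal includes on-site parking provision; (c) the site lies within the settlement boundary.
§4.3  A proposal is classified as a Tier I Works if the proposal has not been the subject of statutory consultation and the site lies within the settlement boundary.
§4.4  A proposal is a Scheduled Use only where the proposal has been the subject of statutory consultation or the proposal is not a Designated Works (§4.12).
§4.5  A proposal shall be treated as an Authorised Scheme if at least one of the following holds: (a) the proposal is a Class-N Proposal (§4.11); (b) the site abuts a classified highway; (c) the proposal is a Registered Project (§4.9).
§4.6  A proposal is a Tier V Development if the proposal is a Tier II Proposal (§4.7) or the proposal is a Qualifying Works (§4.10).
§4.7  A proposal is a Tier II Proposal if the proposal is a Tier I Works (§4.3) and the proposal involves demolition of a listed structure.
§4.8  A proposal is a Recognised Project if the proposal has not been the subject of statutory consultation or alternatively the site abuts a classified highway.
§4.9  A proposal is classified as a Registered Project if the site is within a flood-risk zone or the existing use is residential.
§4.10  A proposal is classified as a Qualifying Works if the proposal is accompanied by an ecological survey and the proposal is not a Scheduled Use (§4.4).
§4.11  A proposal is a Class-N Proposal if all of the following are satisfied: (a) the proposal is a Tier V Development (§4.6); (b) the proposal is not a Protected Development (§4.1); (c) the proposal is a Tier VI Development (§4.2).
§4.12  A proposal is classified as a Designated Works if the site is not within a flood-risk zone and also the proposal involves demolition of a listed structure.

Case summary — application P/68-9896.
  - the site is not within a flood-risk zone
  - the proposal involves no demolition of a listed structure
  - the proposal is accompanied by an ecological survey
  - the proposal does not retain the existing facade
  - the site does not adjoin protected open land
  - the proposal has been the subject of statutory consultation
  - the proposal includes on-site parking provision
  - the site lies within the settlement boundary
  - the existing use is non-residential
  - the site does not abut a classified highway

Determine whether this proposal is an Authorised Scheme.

No

§4.3 — Tier I Works: [the proposal has not been the subject of statutory consultation? no] AND [the site lies within the settlement boundary? yes] → not satisfied.
§4.7 — Tier II Proposal: [Tier I Works (§4.3)? no] AND [the proposal involves demolition of a listed structure? no] → not satisfied.
§4.12 — Designated Works: [the site is not within a flood-risk zone? yes] AND [the proposal involves demolition of a listed structure? no] → not satisfied.
§4.4 — Scheduled Use: [the proposal has been the subject of statutory consultation? yes] OR [not a Designated Works (§4.12)? yes] → satisfied.
§4.10 — Qualifying Works: [the proposal is accompanied by an ecological survey? yes] AND [not a Scheduled Use (§4.4)? no] → not satisfied.
§4.6 — Tier V Development: [Tier II Proposal (§4.7)? no] OR [Qualifying Works (§4.10)? no] → not satisfied.
§4.1 — Protected Development: [the proposal retains the existing facade? no] AND [the site adjoins protected open land? no] → not satisfied.
§4.2 — Tier VI Development: [the proposal does not retain the existing facade? yes] OR [the proposal includes on-site parking provision? yes] OR [the site lies within the settlement boundary? yes] → satisfied.
§4.11 — Class-N Proposal: [Tier V Development (§4.6)? no] AND [not a Protected Development (§4.1)? yes] AND [Tier VI Development (§4.2)? yes] → not satisfied.
§4.9 — Registered Project: [the site is within a flood-risk zone? no] OR [the existing use is residential? no] → not satisfied.
§4.5 — Authorised Scheme: [Class-N Proposal (§4.11)? no] OR [the site abuts a classified highway? no] OR [Registered Project (§4.9)? no] → not satisfied.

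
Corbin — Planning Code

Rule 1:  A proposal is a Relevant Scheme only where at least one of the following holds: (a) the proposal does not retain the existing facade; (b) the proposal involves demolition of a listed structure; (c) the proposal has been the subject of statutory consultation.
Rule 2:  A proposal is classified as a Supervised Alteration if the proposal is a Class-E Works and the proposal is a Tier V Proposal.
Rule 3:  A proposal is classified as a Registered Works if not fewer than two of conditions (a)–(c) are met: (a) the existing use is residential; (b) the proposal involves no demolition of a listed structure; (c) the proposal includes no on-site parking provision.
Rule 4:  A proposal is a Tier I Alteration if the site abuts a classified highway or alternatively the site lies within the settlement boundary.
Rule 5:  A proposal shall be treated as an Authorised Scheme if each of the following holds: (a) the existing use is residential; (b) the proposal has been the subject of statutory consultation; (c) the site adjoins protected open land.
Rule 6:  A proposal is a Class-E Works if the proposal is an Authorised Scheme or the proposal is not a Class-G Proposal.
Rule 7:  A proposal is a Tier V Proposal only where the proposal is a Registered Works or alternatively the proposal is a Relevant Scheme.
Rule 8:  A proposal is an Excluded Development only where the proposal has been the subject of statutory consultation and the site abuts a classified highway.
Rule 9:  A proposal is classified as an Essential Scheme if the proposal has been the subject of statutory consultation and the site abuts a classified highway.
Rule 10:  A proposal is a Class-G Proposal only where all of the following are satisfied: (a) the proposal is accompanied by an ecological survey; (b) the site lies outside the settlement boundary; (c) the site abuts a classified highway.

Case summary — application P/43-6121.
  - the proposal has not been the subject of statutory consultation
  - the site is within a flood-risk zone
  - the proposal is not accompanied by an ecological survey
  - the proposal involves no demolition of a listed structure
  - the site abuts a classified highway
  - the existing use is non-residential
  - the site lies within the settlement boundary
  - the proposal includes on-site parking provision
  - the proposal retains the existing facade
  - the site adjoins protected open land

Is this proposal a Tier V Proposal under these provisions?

No

rule 3 — Registered Works: the existing use is residential? no; the proposal involves no demolition of a listed structure? yes; the proposal includes no on-site parking provision? no — 1 of 3 hold (need ≥2) → not satisfied.
rule 1 — Relevant Scheme: [the proposal does not retain the existing facade? no] OR [the proposal involves demolition of a listed structure? no] OR [the proposal has been the subject of statutory consultation? no] → not satisfied.
rule 7 — Tier V Proposal: [Registered Works (rule 3)? no] OR [Relevant Scheme (rule 1)? no] → not satisfied.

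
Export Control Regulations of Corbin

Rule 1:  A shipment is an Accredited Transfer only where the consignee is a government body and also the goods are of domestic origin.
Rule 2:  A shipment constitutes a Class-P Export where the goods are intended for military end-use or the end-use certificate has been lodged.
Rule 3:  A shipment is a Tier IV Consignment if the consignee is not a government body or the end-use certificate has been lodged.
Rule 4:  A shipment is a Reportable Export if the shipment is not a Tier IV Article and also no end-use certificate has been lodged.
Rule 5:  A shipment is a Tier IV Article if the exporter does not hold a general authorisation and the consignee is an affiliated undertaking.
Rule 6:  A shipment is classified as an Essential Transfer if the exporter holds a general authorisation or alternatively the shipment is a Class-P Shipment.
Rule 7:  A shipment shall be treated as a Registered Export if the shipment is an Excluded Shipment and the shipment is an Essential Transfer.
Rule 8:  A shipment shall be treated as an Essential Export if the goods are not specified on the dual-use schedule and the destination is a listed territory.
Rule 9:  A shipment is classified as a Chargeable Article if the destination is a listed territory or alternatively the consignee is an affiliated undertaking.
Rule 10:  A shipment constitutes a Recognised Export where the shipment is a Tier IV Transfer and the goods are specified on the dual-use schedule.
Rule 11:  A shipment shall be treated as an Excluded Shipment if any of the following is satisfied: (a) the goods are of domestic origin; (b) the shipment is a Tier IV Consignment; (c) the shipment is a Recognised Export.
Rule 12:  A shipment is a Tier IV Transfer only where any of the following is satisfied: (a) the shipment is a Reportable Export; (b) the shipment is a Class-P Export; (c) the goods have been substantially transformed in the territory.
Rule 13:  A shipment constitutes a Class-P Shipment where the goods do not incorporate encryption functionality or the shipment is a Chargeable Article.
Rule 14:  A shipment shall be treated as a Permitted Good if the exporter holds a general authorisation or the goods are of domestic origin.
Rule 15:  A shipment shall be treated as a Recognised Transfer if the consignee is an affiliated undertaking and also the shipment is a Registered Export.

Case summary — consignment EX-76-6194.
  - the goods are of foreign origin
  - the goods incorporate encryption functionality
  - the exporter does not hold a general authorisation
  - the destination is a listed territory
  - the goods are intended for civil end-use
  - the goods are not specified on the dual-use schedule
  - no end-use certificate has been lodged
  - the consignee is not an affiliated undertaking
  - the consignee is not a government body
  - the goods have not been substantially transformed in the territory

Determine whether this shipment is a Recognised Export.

No

rule 5 — Tier IV Article: [the exporter does not hold a general authorisation? yes] AND [the consignee is an affiliated undertaking? no] → not satisfied.
rule 4 — Reportable Export: [not a Tier IV Article (rule 5)? yes] AND [no end-use certificate has been lodged? yes] → satisfied.
rule 2 — Class-P Export: [the goods are intended for military end-use? no] OR [the end-use certificate has been lodged? no] → not satisfied.
rule 12 — Tier IV Transfer: [Reportable Export (rule 4)? yes] OR [Class-P Export (rule 2)? no] OR [the goods have been substantially transformed in the territory? no] → satisfied.
rule 10 — Recognised Export: [Tier IV Transfer (rule 12)? yes] AND [the goods are specified on the dual-use schedule? no] → not satisfied.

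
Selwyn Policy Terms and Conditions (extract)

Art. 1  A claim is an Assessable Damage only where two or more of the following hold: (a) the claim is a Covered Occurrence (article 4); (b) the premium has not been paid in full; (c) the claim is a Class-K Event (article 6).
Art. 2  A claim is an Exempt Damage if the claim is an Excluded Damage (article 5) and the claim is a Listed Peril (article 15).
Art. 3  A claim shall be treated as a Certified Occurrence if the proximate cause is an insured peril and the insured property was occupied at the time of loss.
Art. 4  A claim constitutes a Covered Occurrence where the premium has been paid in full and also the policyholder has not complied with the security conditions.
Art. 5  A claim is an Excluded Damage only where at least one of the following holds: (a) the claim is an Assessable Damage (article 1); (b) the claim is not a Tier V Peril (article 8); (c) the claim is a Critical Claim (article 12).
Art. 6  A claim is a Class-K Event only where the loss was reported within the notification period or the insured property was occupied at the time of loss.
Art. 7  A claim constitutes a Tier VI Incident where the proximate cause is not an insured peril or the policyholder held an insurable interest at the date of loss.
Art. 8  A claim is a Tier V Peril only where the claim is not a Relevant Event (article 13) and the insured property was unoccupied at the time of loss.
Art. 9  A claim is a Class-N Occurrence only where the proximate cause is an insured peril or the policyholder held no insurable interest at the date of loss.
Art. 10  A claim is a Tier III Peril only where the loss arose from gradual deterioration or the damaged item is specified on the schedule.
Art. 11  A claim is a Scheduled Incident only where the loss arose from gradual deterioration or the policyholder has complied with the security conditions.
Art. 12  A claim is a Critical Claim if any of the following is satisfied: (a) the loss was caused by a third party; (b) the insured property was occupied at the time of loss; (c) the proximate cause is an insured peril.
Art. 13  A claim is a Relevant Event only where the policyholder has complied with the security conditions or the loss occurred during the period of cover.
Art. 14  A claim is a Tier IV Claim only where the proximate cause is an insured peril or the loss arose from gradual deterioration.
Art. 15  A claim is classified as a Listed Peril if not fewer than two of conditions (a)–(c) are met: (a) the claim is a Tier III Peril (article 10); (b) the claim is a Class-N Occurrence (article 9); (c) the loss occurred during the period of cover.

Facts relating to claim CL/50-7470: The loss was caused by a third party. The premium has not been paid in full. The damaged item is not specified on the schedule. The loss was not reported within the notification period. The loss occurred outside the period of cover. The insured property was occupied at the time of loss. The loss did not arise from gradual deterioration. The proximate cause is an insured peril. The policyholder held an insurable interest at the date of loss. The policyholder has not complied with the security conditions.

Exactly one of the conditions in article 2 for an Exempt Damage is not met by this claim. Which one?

Listed Peril

Under article 4: the premium has been paid in full? no; and the policyholder has not complied with the security conditions? yes. So the claim is not a Covered Occurrence.
Under article 6: the loss was reported within the notification period? no; or the insured property was occupied at the time of loss? yes. So the claim is a Class-K Event.
Under article 1: Covered Occurrence (article 4)? no; the premium has not been paid in full? yes; Class-K Event (article 6)? yes — 2 of 3 hold (need ≥2) → satisfied.
Under article 13: the policyholder has complied with the security conditions? no; or the loss occurred during the period of cover? no. So the claim is not a Relevant Event.
Under article 8: not a Relevant Event (article 13)? yes; and the insured property was unoccupied at the time of loss? no. So the claim is not a Tier V Peril.
Under article 12: the loss was caused by a third party? yes; or the insured property was occupied at the time of loss? yes; or the proximate cause is an insured peril? yes. So the claim is a Critical Claim.
Under article 5: Assessable Damage (article 1)? yes; or not a Tier V Peril (article 8)? yes; or Critical Claim (article 12)? yes. So the claim is an Excluded Damage.
Under article 10: the loss arose from gradual deterioration? no; or the damaged item is specified on the schedule? no. So the claim is not a Tier III Peril.
Under article 9: the proximate cause is an insured peril? yes; or the policyholder held no insurable interest at the date of loss? no. So the claim is a Class-N Occurrence.
Under article 15: Tier III Peril (article 10)? no; Class-N Occurrence (article 9)? yes; the loss occurred during the period of cover? no — 1 of 3 hold (need ≥2) → not satisfied.
Under article 2: Excluded Damage (article 5)? yes; and Listed Peril (article 15)? no. So the claim is not an Exempt Damage.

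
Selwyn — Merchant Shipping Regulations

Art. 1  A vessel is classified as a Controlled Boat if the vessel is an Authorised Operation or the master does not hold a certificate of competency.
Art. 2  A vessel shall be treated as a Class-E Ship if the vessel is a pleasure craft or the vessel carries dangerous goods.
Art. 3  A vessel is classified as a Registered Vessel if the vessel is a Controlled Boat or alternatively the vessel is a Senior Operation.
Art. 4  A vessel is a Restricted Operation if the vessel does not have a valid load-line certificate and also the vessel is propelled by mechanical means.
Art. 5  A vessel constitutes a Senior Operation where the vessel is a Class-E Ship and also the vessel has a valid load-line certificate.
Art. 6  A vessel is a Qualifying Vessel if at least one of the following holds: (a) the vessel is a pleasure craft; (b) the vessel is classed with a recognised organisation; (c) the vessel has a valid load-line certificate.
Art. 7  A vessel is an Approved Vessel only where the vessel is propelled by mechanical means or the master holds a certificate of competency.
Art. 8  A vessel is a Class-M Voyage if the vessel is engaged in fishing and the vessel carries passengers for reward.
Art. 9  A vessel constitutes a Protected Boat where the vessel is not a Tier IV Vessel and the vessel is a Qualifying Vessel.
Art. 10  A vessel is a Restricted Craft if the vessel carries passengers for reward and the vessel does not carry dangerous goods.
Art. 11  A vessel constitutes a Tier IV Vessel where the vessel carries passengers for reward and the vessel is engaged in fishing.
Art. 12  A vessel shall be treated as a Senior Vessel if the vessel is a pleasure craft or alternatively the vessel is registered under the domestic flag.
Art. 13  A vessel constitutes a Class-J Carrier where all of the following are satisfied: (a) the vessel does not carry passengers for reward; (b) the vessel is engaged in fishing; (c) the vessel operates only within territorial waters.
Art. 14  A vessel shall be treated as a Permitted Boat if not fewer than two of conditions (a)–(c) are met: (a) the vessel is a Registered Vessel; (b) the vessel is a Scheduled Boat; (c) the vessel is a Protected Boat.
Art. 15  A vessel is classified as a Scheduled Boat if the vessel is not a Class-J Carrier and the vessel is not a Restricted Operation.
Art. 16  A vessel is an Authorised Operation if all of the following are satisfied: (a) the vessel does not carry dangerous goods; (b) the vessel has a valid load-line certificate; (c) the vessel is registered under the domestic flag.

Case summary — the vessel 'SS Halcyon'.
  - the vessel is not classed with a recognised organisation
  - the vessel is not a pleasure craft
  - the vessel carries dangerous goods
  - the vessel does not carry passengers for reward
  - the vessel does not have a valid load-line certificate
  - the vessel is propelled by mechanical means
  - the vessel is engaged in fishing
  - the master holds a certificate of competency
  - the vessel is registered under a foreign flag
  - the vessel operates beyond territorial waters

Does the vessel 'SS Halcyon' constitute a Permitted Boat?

No

Under article 16: the vessel does not carry dangerous goods? no; and the vessel has a valid load-line certificate? no; and the vessel is registered under the domestic flag? no. So the vessel is not an Authorised Operation.
Under article 1: Authorised Operation (article 16)? no; or the master does not hold a certificate of competency? no. So the vessel is not a Controlled Boat.
Under article 2: the vessel is a pleasure craft? no; or the vessel carries dangerous goods? yes. So the vessel is a Class-E Ship.
Under article 5: Class-E Ship (article 2)? yes; and the vessel has a valid load-line certificate? no. So the vessel is not a Senior Operation.
Under article 3: Controlled Boat (article 1)? no; or Senior Operation (article 5)? no. So the vessel is not a Registered Vessel.
Under article 13: the vessel does not carry passengers for reward? yes; and the vessel is engaged in fishing? yes; and the vessel operates only within territorial waters? no. So the vessel is not a Class-J Carrier.
Under article 4: the vessel does not have a valid load-line certificate? yes; and the vessel is propelled by mechanical means? yes. So the vessel is a Restricted Operation.
Under article 15: not a Class-J Carrier (article 13)? yes; and not a Restricted Operation (article 4)? no. So the vessel is not a Scheduled Boat.
Under article 11: the vessel carries passengers for reward? no; and the vessel is engaged in fishing? yes. So the vessel is not a Tier IV Vessel.
Under article 6: the vessel is a pleasure craft? no; or the vessel is classed with a recognised organisation? no; or the vessel has a valid load-line certificate? no. So the vessel is not a Qualifying Vessel.
Under article 9: not a Tier IV Vessel (article 11)? yes; and Qualifying Vessel (article 6)? no. So the vessel is not a Protected Boat.
Under article 14: Registered Vessel (article 3)? no; Scheduled Boat (article 15)? no; Protected Boat (article 9)? no — 0 of 3 hold (need ≥2) → not satisfied.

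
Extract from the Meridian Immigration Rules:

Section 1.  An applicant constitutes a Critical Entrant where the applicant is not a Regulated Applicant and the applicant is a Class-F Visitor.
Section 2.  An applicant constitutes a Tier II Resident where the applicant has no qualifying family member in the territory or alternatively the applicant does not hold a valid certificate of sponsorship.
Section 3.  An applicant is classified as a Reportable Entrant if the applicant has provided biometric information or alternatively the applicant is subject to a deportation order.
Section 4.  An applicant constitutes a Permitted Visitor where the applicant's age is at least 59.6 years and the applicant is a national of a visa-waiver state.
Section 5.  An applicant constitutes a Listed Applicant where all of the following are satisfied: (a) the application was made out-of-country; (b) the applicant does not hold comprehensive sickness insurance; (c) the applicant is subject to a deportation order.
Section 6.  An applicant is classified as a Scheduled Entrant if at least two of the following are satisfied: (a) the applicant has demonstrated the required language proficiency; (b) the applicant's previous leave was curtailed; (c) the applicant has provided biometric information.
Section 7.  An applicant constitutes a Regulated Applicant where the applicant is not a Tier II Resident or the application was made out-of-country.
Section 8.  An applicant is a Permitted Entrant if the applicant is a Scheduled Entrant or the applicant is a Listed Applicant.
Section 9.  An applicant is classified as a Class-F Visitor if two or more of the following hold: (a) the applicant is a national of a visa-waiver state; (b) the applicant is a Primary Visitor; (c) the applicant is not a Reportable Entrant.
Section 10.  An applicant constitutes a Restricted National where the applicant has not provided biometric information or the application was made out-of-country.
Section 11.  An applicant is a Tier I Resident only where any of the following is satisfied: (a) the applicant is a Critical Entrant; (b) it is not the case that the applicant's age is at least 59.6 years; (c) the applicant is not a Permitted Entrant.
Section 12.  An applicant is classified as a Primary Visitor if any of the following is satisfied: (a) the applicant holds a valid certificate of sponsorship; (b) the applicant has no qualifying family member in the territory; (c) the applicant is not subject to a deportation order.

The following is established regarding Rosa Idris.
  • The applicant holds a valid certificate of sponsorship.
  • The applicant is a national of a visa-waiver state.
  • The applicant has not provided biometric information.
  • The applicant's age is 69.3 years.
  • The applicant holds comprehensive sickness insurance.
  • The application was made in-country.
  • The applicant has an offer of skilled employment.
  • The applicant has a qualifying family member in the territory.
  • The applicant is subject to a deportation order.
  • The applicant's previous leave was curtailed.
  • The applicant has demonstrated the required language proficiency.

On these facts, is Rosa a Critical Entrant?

section 2 — Tier II Resident: [the applicant has no qualifying family member in the territory? no] OR [the applicant does not hold a valid certificate of sponsorship? no] → not satisfied.
section 7 — Regulated Applicant: [not a Tier II Resident (section 2)? yes] OR [the application was made out-of-country? no] → satisfied.
section 12 — Primary Visitor: [the applicant holds a valid certificate of sponsorship? yes] OR [the applicant has no qualifying family member in the territory? no] OR [the applicant is not subject to a deportation order? no] → satisfied.
section 3 — Reportable Entrant: [the applicant has provided biometric information? no] OR [the applicant is subject to a deportation order? yes] → satisfied.
section 9 — Class-F Visitor: the applicant is a national of a visa-waiver state? yes; Primary Visitor (section 12)? yes; not a Reportable Entrant (section 3)? no — 2 of 3 hold (need ≥2) → satisfied.
section 1 — Critical Entrant: [not a Regulated Applicant (section 7)? no] AND [Class-F Visitor (section 9)? yes] → not satisfied.

No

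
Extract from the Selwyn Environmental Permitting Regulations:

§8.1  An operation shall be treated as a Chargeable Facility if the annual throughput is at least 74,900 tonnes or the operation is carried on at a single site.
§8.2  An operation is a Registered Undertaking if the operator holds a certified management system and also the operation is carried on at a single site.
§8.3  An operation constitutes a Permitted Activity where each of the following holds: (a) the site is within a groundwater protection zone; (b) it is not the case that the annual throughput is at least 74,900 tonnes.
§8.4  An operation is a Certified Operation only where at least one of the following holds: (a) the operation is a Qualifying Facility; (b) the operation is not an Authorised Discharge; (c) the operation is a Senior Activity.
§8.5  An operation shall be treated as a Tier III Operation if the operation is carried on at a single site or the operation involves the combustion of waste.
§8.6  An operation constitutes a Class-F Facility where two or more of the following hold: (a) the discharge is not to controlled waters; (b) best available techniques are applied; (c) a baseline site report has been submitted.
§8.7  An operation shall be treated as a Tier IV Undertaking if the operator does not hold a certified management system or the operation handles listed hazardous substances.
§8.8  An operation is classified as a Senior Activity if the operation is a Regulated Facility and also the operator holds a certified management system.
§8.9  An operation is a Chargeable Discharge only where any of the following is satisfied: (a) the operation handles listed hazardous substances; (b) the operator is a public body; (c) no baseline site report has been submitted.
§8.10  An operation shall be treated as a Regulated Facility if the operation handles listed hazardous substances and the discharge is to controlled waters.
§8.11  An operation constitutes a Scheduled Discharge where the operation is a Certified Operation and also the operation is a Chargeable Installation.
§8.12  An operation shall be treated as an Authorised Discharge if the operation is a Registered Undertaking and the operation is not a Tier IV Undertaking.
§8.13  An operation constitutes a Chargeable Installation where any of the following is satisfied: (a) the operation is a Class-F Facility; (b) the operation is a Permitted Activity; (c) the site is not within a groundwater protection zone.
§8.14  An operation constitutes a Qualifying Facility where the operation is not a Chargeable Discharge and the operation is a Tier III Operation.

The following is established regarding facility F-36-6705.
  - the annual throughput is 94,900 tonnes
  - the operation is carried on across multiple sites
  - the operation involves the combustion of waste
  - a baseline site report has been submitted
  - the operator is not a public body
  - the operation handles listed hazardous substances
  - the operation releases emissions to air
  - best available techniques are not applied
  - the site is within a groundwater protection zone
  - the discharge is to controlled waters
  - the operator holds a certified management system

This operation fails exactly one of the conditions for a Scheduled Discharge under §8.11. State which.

Chargeable Installation

§8.9 — Chargeable Discharge: [the operation handles listed hazardous substances? yes] OR [the operator is a public body? no] OR [no baseline site report has been submitted? no] → satisfied.
§8.5 — Tier III Operation: [the operation is carried on at a single site? no] OR [the operation involves the combustion of waste? yes] → satisfied.
§8.14 — Qualifying Facility: [not a Chargeable Discharge (§8.9)? no] AND [Tier III Operation (§8.5)? yes] → not satisfied.
§8.2 — Registered Undertaking: [the operator holds a certified management system? yes] AND [the operation is carried on at a single site? no] → not satisfied.
§8.7 — Tier IV Undertaking: [the operator does not hold a certified management system? no] OR [the operation handles listed hazardous substances? yes] → satisfied.
§8.12 — Authorised Discharge: [Registered Undertaking (§8.2)? no] AND [not a Tier IV Undertaking (§8.7)? no] → not satisfied.
§8.10 — Regulated Facility: [the operation handles listed hazardous substances? yes] AND [the discharge is to controlled waters? yes] → satisfied.
§8.8 — Senior Activity: [Regulated Facility (§8.10)? yes] AND [the operator holds a certified management system? yes] → satisfied.
§8.4 — Certified Operation: [Qualifying Facility (§8.14)? no] OR [not an Authorised Discharge (§8.12)? yes] OR [Senior Activity (§8.8)? yes] → satisfied.
§8.6 — Class-F Facility: the discharge is not to controlled waters? no; best available techniques are applied? no; a baseline site report has been submitted? yes — 1 of 3 hold (need ≥2) → not satisfied.
§8.3 — Permitted Activity: [the site is within a groundwater protection zone? yes] AND [annual throughput: 94,900 tonnes ≥ 74,900 tonnes? yes, so negated condition no] → not satisfied.
§8.13 — Chargeable Installation: [Class-F Facility (§8.6)? no] OR [Permitted Activity (§8.3)? no] OR [the site is not within a groundwater protection zone? no] → not satisfied.
§8.11 — Scheduled Discharge: [Certified Operation (§8.4)? yes] AND [Chargeable Installation (§8.13)? no] → not satisfied.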